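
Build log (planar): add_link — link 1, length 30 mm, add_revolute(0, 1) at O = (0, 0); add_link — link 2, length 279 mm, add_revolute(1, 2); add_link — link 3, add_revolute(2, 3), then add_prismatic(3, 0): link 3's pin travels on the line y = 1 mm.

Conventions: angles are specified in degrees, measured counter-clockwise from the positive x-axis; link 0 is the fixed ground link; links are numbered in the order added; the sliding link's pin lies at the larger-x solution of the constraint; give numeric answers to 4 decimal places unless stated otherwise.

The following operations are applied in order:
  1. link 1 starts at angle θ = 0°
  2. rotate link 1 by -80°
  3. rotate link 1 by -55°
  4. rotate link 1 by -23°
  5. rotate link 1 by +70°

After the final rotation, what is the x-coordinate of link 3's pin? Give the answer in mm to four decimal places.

geometry: r = 30 mm, L = 279 mm, e = 1 mm; θ starts at 0°
rotate link 1 by -80°: θ ← 0° -80° = -80°
rotate link 1 by -55°: θ ← -80° -55° = -135°
rotate link 1 by -23°: θ ← -135° -23° = -158°
rotate link 1 by +70°: θ ← -158° +70° = -88°
crank pin P = (r cos θ, r sin θ) = (1.046985, -29.981725)
h = r sin θ − e = -29.981725 − 1 = -30.981725
x = r cos θ + √(L² − h²) = 1.046985 + 277.274472 = 278.321457

278.3215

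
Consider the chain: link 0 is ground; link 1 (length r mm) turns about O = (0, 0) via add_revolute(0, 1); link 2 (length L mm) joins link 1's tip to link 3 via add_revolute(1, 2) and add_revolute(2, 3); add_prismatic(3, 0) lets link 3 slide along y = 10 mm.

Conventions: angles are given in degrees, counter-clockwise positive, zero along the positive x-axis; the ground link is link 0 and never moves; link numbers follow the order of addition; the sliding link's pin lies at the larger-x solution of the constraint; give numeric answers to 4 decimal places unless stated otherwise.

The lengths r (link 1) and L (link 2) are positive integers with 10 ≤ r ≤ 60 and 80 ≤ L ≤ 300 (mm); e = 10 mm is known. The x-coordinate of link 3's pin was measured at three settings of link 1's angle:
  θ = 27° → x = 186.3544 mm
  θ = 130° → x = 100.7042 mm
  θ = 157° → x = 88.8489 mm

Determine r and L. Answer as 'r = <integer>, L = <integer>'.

constraint per measurement: (x − r cos θ)² + (r sin θ − e)² = L²
subtracting the θ₁ and θ₂ equations cancels the r² and L² terms:
r = (x₁² − x₂²) / (2[(x₁cos θ₁ + e sin θ₁) − (x₂cos θ₂ + e sin θ₂)]) = 54.0000 → r = 54
L² = (x₁ − r cos θ₁)² + (r sin θ₁ − e)² = 19321.0101 → L = 139.0000 → L = 139
check at θ₃=157°: x = 88.8489 (printed 88.8489) ✓

r = 54, L = 139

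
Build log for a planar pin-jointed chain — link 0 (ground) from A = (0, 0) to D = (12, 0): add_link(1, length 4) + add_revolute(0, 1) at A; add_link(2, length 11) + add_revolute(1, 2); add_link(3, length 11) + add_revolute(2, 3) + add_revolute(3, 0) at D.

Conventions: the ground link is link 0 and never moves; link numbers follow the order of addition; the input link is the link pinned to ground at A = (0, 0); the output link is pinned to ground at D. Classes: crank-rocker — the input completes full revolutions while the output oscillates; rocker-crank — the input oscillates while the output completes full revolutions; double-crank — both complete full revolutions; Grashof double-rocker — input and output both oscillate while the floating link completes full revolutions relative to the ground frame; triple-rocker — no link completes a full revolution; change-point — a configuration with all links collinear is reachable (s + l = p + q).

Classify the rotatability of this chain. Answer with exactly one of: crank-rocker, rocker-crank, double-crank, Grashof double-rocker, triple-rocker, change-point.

lengths: ground=12, input=4, coupler=11, output=11
sorted: s=4 (shortest), l=12 (longest), p+q=22
s + l = 16 vs p + q = 22
s + l < p + q (Grashof) with shortest = input link → crank-rocker

crank-rocker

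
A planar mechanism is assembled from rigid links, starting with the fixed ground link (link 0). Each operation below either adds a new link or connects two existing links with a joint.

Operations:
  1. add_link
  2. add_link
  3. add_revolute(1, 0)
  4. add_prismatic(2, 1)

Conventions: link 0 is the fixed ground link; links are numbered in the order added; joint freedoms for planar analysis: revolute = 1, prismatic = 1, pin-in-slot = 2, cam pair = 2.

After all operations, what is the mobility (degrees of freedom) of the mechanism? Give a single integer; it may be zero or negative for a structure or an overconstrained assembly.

ground; <1,0,0>
#1 <2,0,0>
#2 <3,0,0>
R:1↔0 J1 <3,1,0>
P:2↔1 J1 <3,2,0>
3×2 − 2×2 − 1×0 = 2

M = 2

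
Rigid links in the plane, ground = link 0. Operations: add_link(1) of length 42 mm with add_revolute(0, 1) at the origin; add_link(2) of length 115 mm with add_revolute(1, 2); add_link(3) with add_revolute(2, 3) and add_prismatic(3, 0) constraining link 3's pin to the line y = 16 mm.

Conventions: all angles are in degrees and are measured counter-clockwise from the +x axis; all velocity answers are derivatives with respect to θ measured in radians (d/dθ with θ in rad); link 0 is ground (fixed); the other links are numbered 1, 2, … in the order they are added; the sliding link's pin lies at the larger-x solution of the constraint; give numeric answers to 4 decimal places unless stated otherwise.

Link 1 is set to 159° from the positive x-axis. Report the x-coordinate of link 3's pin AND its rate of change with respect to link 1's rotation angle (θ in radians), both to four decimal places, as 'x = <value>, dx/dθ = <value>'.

geometry: r = 42 mm, L = 115 mm, e = 16 mm
crank pin P = (r cos θ, r sin θ) = (-39.210378, 15.051454)
h = r sin θ − e = 15.051454 − 16 = -0.948546
x = r cos θ + √(L² − h²) = -39.210378 + 114.996088 = 75.785710
dx/dθ = −r sin θ − h·r cos θ/√(L² − h²) (θ in radians; h = -0.948546) = -15.374881

x = 75.7857, dx/dθ = -15.3749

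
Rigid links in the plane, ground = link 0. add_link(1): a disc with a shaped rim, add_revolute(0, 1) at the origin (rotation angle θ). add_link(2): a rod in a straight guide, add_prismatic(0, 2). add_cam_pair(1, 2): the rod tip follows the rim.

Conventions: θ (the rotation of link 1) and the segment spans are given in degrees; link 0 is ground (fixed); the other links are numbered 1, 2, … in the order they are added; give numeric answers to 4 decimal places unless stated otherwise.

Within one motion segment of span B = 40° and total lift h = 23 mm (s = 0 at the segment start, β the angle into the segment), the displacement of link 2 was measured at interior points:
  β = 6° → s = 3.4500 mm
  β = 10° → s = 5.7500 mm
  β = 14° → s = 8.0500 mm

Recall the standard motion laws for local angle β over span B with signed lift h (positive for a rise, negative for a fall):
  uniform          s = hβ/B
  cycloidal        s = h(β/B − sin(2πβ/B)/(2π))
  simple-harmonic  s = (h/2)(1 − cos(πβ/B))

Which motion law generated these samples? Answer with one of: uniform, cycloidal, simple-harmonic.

candidates at β/B = r: uniform s = h·r (linear in β); cycloidal s = h·(r − sin(2πr)/(2π)); simple-harmonic s = (h/2)(1 − cos(πr))
β=6°: printed 3.4500 | uniform 3.4500, cycloidal 0.4885, simple-harmonic 1.2534
β=10°: printed 5.7500 | uniform 5.7500, cycloidal 2.0894, simple-harmonic 3.3683
β=14°: printed 8.0500 | uniform 8.0500, cycloidal 5.0885, simple-harmonic 6.2791
only one law matches every sample → uniform

uniform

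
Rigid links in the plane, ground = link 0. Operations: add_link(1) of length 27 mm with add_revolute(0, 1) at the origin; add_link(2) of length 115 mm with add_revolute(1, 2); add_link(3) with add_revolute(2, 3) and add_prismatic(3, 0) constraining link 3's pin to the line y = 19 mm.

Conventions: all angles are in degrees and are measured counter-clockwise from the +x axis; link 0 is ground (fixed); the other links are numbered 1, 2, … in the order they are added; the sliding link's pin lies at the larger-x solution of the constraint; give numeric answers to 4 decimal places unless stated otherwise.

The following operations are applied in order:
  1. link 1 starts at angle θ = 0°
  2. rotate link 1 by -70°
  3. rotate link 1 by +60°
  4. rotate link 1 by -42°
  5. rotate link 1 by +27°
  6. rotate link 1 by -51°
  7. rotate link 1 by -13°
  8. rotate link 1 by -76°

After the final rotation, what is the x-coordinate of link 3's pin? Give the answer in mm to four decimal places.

geometry: r = 27 mm, L = 115 mm, e = 19 mm; θ starts at 0°
rotate link 1 by -70°: θ ← 0° -70° = -70°
rotate link 1 by +60°: θ ← -70° +60° = -10°
rotate link 1 by -42°: θ ← -10° -42° = -52°
rotate link 1 by +27°: θ ← -52° +27° = -25°
rotate link 1 by -51°: θ ← -25° -51° = -76°
rotate link 1 by -13°: θ ← -76° -13° = -89°
rotate link 1 by -76°: θ ← -89° -76° = -165°
crank pin P = (r cos θ, r sin θ) = (-26.079997, -6.988114)
h = r sin θ − e = -6.988114 − 19 = -25.988114
x = r cos θ + √(L² − h²) = -26.079997 + 112.025077 = 85.945080

85.9451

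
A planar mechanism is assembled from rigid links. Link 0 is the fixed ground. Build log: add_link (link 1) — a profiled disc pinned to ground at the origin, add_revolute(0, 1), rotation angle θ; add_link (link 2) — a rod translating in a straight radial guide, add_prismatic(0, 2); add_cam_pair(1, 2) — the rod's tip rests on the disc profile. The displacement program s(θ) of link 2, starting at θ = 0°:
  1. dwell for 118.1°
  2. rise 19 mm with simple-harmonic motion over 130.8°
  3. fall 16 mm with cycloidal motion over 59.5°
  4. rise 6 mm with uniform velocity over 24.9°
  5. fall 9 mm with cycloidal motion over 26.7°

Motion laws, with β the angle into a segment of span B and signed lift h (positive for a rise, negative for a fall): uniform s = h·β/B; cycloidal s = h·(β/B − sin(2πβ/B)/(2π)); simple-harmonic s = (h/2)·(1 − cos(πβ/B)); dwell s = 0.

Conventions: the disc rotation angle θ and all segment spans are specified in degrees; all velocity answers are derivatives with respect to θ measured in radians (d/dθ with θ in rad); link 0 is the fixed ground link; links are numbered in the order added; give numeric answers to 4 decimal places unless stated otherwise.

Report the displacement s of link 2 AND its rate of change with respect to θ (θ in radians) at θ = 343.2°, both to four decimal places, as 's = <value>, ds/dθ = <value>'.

seg 1 [0°–118.1°] dwell: s stays 0.0000
seg 2 [118.1°–248.9°] simple-harmonic, h=19: full span → s += 19 → s = 19.0000
seg 3 [248.9°–308.4°] cycloidal, h=-16: full span → s += -16 → s = 3.0000
seg 4 [308.4°–333.3°] uniform, h=6: full span → s += 6 → s = 9.0000
seg 5 [333.3°–360°] cycloidal, h=-9: θ=343.2° here. β=9.9, B=26.7. -9·(0.3708 − sin(2π·0.3708)/(2π)) = -2.2978 → s = 6.7022
velocity in seg [333.3°–360°] (cycloidal), θ in radians: β = 9.9° = 0.1728 rad, B = 26.7° = 0.4660 rad; ds/dθ = (h/B)(1 − cos(2πβ/B)) = ((-9)/0.4660)(1 − cos(2π·0.3708)) = -32.603381 mm/rad

s = 6.7022, ds/dθ = -32.6034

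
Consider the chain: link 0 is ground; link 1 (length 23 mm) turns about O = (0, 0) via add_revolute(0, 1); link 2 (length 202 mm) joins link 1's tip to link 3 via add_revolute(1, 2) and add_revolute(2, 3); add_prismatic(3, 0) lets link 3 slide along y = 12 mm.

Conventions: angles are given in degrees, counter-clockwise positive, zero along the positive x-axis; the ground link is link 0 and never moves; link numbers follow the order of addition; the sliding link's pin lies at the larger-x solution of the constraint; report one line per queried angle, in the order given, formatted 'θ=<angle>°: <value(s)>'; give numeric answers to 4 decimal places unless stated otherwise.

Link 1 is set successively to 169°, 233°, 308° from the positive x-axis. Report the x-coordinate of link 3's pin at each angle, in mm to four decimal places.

geometry: r = 23 mm, L = 202 mm, e = 12 mm
θ=169°: crank pin P = (r cos θ, r sin θ) = (-22.577425, 4.388607)
θ=169°: h = r sin θ − e = 4.388607 − 12 = -7.611393
θ=169°: x = r cos θ + √(L² − h²) = -22.577425 + 201.856550 = 179.279125
θ=233°: crank pin P = (r cos θ, r sin θ) = (-13.841746, -18.368617)
θ=233°: h = r sin θ − e = -18.368617 − 12 = -30.368617
θ=233°: x = r cos θ + √(L² − h²) = -13.841746 + 199.704149 = 185.862403
θ=308°: crank pin P = (r cos θ, r sin θ) = (14.160214, -18.124247)
θ=308°: h = r sin θ − e = -18.124247 − 12 = -30.124247
θ=308°: x = r cos θ + √(L² − h²) = 14.160214 + 199.741157 = 213.901371

θ=169°: 179.2791
θ=233°: 185.8624
θ=308°: 213.9014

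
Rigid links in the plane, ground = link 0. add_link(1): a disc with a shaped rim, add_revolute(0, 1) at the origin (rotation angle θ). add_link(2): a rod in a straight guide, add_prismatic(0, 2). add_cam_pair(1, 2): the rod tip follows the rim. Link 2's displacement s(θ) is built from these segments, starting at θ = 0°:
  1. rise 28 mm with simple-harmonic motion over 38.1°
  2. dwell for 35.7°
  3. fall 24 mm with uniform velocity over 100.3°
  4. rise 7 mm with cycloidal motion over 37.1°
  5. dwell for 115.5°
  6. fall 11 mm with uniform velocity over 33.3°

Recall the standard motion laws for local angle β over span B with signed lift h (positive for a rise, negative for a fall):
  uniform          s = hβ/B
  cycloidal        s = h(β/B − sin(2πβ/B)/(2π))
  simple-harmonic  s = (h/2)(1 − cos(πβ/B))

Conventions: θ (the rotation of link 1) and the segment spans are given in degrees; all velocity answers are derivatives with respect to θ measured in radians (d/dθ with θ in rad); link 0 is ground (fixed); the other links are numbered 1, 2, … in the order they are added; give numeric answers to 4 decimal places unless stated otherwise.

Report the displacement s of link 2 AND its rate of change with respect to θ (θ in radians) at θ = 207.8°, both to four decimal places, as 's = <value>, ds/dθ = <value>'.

segment 1 (0° to 38.1°, simple-harmonic, h = 28) is passed completely: s = 0.0000 + (28) = 28.0000
segment 2 (38.1° to 73.8°, dwell): s unchanged at 28.0000
segment 3 (73.8° to 174.1°, uniform, h = -24) is passed completely: s = 28.0000 + (-24) = 4.0000
θ = 207.8° falls in segment 4 (174.1° to 211.2°, cycloidal, h = 7): β = 207.8 − 174.1 = 33.7°, B = 37.1°; Δs = 7·(0.9084 − sin(2π·0.9084)/(2π)) = 6.9651; s = 4.0000 + 6.9651 = 10.9651
velocity in seg [174.1°–211.2°] (cycloidal), θ in radians: β = 33.7° = 0.5882 rad, B = 37.1° = 0.6475 rad; ds/dθ = (h/B)(1 − cos(2πβ/B)) = (7/0.6475)(1 − cos(2π·0.9084)) = 1.743225 mm/rad

s = 10.9651, ds/dθ = 1.7432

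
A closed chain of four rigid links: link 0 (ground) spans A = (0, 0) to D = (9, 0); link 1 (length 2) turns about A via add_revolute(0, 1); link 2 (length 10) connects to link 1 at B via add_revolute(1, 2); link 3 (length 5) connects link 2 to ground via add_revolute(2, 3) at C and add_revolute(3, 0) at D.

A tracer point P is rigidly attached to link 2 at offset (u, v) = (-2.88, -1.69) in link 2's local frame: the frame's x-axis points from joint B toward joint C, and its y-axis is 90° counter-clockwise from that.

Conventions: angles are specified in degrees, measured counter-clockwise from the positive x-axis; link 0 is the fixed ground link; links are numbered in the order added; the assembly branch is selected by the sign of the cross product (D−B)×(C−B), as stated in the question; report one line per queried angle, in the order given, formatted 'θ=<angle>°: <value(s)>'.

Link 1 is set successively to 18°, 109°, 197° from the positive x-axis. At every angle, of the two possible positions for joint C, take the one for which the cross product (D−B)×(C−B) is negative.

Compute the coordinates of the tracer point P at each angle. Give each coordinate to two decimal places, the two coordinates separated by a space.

A=(0,0), D=(9.00,0)
θ=18°: B = A + 2.00·(cos18°, sin18°) = (1.9021, 0.6180)
θ=18°: |BD| = 7.1247
θ=18°: circle(B,10.00) ∩ circle(D,5.00): a=8.8257, h=4.7018
θ=18°:   candidates: C₊=(11.1024,4.5365) cross=33.499; C₋=(10.2867,-4.8316) cross=-33.499
θ=18°:   branch - wants cross < 0 → take C=(10.2867,-4.8316) (cross=-33.499)
θ=18°: ex = (C−B)/|BC| = (0.8385,-0.5450); ey = (0.5450,0.8385)
θ=18°: P = B + -2.88·ex + -1.69·ey = (-1.4336,0.7705)
θ=109°: B = A + 2.00·(cos109°, sin109°) = (-0.6511, 1.8910)
θ=109°: |BD| = 9.8347
θ=109°: circle(B,10.00) ∩ circle(D,5.00): a=8.7304, h=4.8765
θ=109°:   candidates: C₊=(8.8540,4.9979) cross=47.959; C₋=(6.9787,-4.5732) cross=-47.959
θ=109°:   branch - wants cross < 0 → take C=(6.9787,-4.5732) (cross=-47.959)
θ=109°: ex = (C−B)/|BC| = (0.7630,-0.6464); ey = (0.6464,0.7630)
θ=109°: P = B + -2.88·ex + -1.69·ey = (-3.9410,2.4633)
θ=197°: B = A + 2.00·(cos197°, sin197°) = (-1.9126, -0.5847)
θ=197°: |BD| = 10.9283
θ=197°: circle(B,10.00) ∩ circle(D,5.00): a=8.8956, h=4.5682
θ=197°:   candidates: C₊=(6.7258,4.4529) cross=49.922; C₋=(7.2147,-4.6704) cross=-49.922
θ=197°:   branch - wants cross < 0 → take C=(7.2147,-4.6704) (cross=-49.922)
θ=197°: ex = (C−B)/|BC| = (0.9127,-0.4086); ey = (0.4086,0.9127)
θ=197°: P = B + -2.88·ex + -1.69·ey = (-5.2317,-0.9506)

θ=18°: -1.43 0.77
θ=109°: -3.94 2.46
θ=197°: -5.23 -0.95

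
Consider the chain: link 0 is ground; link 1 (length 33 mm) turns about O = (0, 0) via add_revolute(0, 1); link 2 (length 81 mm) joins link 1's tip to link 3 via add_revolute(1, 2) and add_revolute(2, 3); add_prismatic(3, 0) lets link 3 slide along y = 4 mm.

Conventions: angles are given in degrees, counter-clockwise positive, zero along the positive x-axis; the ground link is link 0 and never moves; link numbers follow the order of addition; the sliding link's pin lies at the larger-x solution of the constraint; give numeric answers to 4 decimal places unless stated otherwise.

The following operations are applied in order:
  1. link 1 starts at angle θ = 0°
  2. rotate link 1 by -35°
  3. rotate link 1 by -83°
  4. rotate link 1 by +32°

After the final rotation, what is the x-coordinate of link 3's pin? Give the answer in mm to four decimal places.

geometry: r = 33 mm, L = 81 mm, e = 4 mm; θ starts at 0°
rotate link 1 by -35°: θ ← 0° -35° = -35°
rotate link 1 by -83°: θ ← -35° -83° = -118°
rotate link 1 by +32°: θ ← -118° +32° = -86°
crank pin P = (r cos θ, r sin θ) = (2.301964, -32.919614)
h = r sin θ − e = -32.919614 − 4 = -36.919614
x = r cos θ + √(L² − h²) = 2.301964 + 72.096755 = 74.398719

74.3987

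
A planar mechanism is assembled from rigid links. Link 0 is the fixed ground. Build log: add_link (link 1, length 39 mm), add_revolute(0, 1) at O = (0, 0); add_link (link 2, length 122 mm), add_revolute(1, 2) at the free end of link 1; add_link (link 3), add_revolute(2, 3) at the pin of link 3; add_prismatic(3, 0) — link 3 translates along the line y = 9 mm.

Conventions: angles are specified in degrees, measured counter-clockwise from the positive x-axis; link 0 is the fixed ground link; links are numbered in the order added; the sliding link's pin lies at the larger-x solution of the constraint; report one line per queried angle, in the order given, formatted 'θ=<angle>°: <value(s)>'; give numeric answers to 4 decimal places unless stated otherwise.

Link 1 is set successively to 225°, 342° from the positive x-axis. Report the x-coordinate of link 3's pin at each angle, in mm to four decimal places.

geometry: r = 39 mm, L = 122 mm, e = 9 mm
θ=225°: crank pin P = (r cos θ, r sin θ) = (-27.577164, -27.577164)
θ=225°: h = r sin θ − e = -27.577164 − 9 = -36.577164
θ=225°: x = r cos θ + √(L² − h²) = -27.577164 + 116.387762 = 88.810597
θ=342°: crank pin P = (r cos θ, r sin θ) = (37.091204, -12.051663)
θ=342°: h = r sin θ − e = -12.051663 − 9 = -21.051663
θ=342°: x = r cos θ + √(L² − h²) = 37.091204 + 120.169994 = 157.261198

θ=225°: 88.8106
θ=342°: 157.2612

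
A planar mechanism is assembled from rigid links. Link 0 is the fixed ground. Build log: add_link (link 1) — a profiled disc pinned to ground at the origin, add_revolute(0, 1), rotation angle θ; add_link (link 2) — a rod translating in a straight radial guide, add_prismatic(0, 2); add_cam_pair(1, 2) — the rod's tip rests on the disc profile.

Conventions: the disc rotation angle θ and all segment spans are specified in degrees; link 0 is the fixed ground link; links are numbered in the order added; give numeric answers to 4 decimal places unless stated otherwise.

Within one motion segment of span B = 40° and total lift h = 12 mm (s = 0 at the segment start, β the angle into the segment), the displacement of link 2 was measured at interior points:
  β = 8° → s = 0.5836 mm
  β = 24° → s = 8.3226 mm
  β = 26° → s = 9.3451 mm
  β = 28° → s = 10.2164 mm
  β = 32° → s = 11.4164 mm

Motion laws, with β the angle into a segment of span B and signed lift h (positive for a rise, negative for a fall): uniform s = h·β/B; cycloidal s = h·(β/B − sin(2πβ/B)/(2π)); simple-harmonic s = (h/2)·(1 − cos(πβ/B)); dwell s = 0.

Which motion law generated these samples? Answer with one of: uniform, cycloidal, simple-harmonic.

candidates at β/B = r: uniform s = h·r (linear in β); cycloidal s = h·(r − sin(2πr)/(2π)); simple-harmonic s = (h/2)(1 − cos(πr))
β=8°: printed 0.5836 | uniform 2.4000, cycloidal 0.5836, simple-harmonic 1.1459
β=24°: printed 8.3226 | uniform 7.2000, cycloidal 8.3226, simple-harmonic 7.8541
β=26°: printed 9.3451 | uniform 7.8000, cycloidal 9.3451, simple-harmonic 8.7239
β=28°: printed 10.2164 | uniform 8.4000, cycloidal 10.2164, simple-harmonic 9.5267
β=32°: printed 11.4164 | uniform 9.6000, cycloidal 11.4164, simple-harmonic 10.8541
only one law matches every sample → cycloidal

cycloidal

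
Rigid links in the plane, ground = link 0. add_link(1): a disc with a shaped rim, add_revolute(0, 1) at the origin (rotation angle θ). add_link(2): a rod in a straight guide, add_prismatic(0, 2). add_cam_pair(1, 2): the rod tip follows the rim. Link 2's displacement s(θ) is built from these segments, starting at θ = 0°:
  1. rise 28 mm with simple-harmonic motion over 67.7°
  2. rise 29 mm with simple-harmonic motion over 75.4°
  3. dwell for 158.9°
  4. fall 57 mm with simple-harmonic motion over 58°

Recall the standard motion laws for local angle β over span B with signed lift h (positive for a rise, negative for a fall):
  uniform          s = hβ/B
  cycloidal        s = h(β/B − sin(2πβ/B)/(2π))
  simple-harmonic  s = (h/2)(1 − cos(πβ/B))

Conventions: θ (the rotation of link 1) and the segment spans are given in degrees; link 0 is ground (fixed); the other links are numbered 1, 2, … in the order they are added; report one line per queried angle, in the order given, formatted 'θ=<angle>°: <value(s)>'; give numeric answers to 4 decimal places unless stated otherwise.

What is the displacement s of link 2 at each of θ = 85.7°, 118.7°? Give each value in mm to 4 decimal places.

segment 1 (0° to 67.7°, simple-harmonic, h = 28) is passed completely: s = 0.0000 + (28) = 28.0000
θ = 85.7° falls in segment 2 (67.7° to 143.1°, simple-harmonic, h = 29): β = 85.7 − 67.7 = 18°, B = 75.4°; Δs = 29/2·(1 − cos(π·0.2387)) = 3.8903; s = 28.0000 + 3.8903 = 31.8903
θ = 118.7° falls in segment 2 (67.7° to 143.1°, simple-harmonic, h = 29): β = 118.7 − 67.7 = 51°, B = 75.4°; Δs = 29/2·(1 − cos(π·0.6764)) = 22.1302; s = 28.0000 + 22.1302 = 50.1302

θ=85.7°: 31.8903
θ=118.7°: 50.1302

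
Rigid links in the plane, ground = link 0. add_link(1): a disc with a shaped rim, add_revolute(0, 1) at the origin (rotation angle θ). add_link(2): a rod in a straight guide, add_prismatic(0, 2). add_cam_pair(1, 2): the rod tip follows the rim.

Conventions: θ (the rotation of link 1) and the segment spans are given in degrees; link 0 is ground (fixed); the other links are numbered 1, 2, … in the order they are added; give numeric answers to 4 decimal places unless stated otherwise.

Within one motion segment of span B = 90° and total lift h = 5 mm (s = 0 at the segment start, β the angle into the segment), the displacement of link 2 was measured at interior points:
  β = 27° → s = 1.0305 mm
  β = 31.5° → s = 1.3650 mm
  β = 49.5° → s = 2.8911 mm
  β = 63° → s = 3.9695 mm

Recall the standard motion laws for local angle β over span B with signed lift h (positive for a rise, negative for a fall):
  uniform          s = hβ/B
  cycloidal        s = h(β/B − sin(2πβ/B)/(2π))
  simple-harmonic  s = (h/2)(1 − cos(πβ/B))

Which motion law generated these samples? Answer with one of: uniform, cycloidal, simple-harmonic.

candidates at β/B = r: uniform s = h·r (linear in β); cycloidal s = h·(r − sin(2πr)/(2π)); simple-harmonic s = (h/2)(1 − cos(πr))
β=27°: printed 1.0305 | uniform 1.5000, cycloidal 0.7432, simple-harmonic 1.0305
β=31.5°: printed 1.3650 | uniform 1.7500, cycloidal 1.1062, simple-harmonic 1.3650
β=49.5°: printed 2.8911 | uniform 2.7500, cycloidal 2.9959, simple-harmonic 2.8911
β=63°: printed 3.9695 | uniform 3.5000, cycloidal 4.2568, simple-harmonic 3.9695
only one law matches every sample → simple-harmonic

simple-harmonic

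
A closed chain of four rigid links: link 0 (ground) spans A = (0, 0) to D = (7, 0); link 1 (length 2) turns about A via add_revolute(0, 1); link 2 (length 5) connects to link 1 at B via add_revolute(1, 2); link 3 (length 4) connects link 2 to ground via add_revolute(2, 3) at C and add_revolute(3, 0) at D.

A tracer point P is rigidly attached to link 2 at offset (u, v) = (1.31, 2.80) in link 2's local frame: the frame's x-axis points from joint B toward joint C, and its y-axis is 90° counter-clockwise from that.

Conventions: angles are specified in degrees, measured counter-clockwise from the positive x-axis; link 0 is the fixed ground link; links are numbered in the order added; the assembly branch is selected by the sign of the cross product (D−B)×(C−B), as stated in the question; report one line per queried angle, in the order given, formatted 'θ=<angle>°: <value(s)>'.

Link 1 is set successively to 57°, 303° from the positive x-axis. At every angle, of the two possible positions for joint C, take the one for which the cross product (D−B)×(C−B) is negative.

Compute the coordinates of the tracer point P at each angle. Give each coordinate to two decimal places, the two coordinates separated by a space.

A=(0,0), D=(7.00,0)
θ=57°: B = A + 2.00·(cos57°, sin57°) = (1.0893, 1.6773)
θ=57°: |BD| = 6.1441
θ=57°: circle(B,5.00) ∩ circle(D,4.00): a=3.8045, h=3.2444
θ=57°:   candidates: C₊=(5.6349,3.7599) cross=19.934; C₋=(3.8635,-2.4824) cross=-19.934
θ=57°:   branch - wants cross < 0 → take C=(3.8635,-2.4824) (cross=-19.934)
θ=57°: ex = (C−B)/|BC| = (0.5548,-0.8320); ey = (0.8320,0.5548)
θ=57°: P = B + 1.31·ex + 2.80·ey = (4.1456,2.1411)
θ=303°: B = A + 2.00·(cos303°, sin303°) = (1.0893, -1.6773)
θ=303°: |BD| = 6.1441
θ=303°: circle(B,5.00) ∩ circle(D,4.00): a=3.8045, h=3.2444
θ=303°:   candidates: C₊=(3.8635,2.4824) cross=19.934; C₋=(5.6349,-3.7599) cross=-19.934
θ=303°:   branch - wants cross < 0 → take C=(5.6349,-3.7599) (cross=-19.934)
θ=303°: ex = (C−B)/|BC| = (0.9091,-0.4165); ey = (0.4165,0.9091)
θ=303°: P = B + 1.31·ex + 2.80·ey = (3.4465,0.3226)

θ=57°: 4.15 2.14
θ=303°: 3.45 0.32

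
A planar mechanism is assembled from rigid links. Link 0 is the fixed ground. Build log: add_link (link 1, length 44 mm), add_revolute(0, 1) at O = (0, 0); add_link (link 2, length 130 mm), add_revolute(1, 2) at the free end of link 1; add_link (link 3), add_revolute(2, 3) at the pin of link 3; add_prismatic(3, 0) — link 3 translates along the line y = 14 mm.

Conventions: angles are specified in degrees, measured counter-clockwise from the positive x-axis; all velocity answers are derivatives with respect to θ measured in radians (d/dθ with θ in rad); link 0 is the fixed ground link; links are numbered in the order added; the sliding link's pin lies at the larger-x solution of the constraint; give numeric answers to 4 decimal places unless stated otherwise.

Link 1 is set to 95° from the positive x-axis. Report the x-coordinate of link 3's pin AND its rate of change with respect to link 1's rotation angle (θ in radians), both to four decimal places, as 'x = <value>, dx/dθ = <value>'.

geometry: r = 44 mm, L = 130 mm, e = 14 mm
crank pin P = (r cos θ, r sin θ) = (-3.834853, 43.832567)
h = r sin θ − e = 43.832567 − 14 = 29.832567
x = r cos θ + √(L² − h²) = -3.834853 + 126.530700 = 122.695847
dx/dθ = −r sin θ − h·r cos θ/√(L² − h²) (θ in radians; h = 29.832567) = -42.928411

x = 122.6958, dx/dθ = -42.9284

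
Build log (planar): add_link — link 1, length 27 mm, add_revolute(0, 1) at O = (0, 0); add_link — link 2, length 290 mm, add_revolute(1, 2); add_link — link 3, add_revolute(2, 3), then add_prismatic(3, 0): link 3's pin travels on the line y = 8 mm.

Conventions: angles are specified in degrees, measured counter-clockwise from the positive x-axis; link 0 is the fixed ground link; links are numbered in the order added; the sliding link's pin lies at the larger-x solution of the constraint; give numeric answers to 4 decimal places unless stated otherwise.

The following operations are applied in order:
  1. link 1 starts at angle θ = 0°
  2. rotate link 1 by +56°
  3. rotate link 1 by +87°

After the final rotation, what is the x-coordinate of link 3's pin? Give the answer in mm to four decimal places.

geometry: r = 27 mm, L = 290 mm, e = 8 mm; θ starts at 0°
rotate link 1 by +56°: θ ← 0° +56° = 56°
rotate link 1 by +87°: θ ← 56° +87° = 143°
crank pin P = (r cos θ, r sin θ) = (-21.563159, 16.249006)
h = r sin θ − e = 16.249006 − 8 = 8.249006
x = r cos θ + √(L² − h²) = -21.563159 + 289.882655 = 268.319497

268.3195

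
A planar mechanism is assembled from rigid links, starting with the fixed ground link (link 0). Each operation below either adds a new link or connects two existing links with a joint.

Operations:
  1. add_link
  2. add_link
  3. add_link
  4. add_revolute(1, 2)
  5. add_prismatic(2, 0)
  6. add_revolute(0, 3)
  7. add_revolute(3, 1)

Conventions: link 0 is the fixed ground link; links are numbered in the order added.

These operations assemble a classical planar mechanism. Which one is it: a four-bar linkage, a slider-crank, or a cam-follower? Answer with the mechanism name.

links: 4 (incl. ground); joints: 3 revolute, 1 prismatic, 0 higher (cam) pair, forming one closed loop
4 links, 3 revolutes + 1 prismatic in one loop → slider-crank

slider-crank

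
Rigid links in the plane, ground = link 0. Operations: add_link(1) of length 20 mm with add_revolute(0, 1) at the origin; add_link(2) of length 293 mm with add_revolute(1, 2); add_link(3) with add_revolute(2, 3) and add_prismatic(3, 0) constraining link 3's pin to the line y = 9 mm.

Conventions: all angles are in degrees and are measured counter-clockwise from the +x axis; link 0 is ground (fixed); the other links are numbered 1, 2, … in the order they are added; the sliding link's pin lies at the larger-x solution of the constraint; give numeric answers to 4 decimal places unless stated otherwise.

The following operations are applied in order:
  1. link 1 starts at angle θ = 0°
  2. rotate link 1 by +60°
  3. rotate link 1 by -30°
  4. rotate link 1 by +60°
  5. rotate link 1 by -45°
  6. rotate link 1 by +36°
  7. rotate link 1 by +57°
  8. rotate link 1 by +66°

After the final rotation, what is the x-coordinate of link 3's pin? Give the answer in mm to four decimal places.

geometry: r = 20 mm, L = 293 mm, e = 9 mm; θ starts at 0°
rotate link 1 by +60°: θ ← 0° +60° = 60°
rotate link 1 by -30°: θ ← 60° -30° = 30°
rotate link 1 by +60°: θ ← 30° +60° = 90°
rotate link 1 by -45°: θ ← 90° -45° = 45°
rotate link 1 by +36°: θ ← 45° +36° = 81°
rotate link 1 by +57°: θ ← 81° +57° = 138°
rotate link 1 by +66°: θ ← 138° +66° = 204°
crank pin P = (r cos θ, r sin θ) = (-18.270909, -8.134733)
h = r sin θ − e = -8.134733 − 9 = -17.134733
x = r cos θ + √(L² − h²) = -18.270909 + 292.498549 = 274.227639

274.2276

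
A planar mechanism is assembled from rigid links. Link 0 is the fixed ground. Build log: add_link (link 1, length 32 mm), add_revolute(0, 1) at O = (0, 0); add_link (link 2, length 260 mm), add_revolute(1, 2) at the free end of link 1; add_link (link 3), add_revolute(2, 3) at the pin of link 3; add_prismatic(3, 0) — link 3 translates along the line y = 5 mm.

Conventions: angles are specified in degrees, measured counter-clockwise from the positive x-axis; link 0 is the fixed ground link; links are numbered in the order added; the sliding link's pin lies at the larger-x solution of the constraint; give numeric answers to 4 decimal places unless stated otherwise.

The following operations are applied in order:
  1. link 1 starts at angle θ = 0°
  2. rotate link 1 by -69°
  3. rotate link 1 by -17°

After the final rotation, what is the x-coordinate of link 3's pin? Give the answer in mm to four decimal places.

geometry: r = 32 mm, L = 260 mm, e = 5 mm; θ starts at 0°
rotate link 1 by -69°: θ ← 0° -69° = -69°
rotate link 1 by -17°: θ ← -69° -17° = -86°
crank pin P = (r cos θ, r sin θ) = (2.232207, -31.922050)
h = r sin θ − e = -31.922050 − 5 = -36.922050
x = r cos θ + √(L² − h²) = 2.232207 + 257.365037 = 259.597244

259.5972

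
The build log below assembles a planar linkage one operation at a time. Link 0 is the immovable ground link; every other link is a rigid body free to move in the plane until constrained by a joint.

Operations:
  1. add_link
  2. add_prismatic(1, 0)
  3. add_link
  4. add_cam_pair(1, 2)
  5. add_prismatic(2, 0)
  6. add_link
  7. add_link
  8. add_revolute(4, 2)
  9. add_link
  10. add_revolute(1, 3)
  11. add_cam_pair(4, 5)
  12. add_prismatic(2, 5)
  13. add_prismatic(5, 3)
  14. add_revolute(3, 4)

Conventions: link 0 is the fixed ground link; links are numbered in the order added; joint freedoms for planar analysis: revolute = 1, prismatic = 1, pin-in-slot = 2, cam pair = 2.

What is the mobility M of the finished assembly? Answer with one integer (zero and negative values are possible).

(L,J1,J2)=(1,0,0); link0 fixed
link1: (2,0,0)
P 1-0 [J1]: (2,1,0)
link2: (3,1,0)
C 1-2 [J2]: (3,1,1)
P 2-0 [J1]: (3,2,1)
link3: (4,2,1)
link4: (5,2,1)
R 4-2 [J1]: (5,3,1)
link5: (6,3,1)
R 1-3 [J1]: (6,4,1)
C 4-5 [J2]: (6,4,2)
P 2-5 [J1]: (6,5,2)
P 5-3 [J1]: (6,6,2)
R 3-4 [J1]: (6,7,2)
Grübler: 3·5 − 2·7 − 2 = -1

M = -1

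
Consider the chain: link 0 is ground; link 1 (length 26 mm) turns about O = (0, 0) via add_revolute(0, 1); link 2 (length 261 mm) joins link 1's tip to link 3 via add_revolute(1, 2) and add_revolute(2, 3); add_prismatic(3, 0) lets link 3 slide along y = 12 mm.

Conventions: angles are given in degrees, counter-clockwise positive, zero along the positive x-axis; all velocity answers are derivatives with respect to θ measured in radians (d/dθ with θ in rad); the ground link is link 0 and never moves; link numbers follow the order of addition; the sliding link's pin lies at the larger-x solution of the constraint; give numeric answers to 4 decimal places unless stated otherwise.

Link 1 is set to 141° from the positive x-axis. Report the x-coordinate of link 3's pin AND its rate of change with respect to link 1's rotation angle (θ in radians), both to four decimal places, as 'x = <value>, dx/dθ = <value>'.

geometry: r = 26 mm, L = 261 mm, e = 12 mm
crank pin P = (r cos θ, r sin θ) = (-20.205795, 16.362330)
h = r sin θ − e = 16.362330 − 12 = 4.362330
x = r cos θ + √(L² − h²) = -20.205795 + 260.963542 = 240.757747
dx/dθ = −r sin θ − h·r cos θ/√(L² − h²) (θ in radians; h = 4.362330) = -16.024565

x = 240.7577, dx/dθ = -16.0246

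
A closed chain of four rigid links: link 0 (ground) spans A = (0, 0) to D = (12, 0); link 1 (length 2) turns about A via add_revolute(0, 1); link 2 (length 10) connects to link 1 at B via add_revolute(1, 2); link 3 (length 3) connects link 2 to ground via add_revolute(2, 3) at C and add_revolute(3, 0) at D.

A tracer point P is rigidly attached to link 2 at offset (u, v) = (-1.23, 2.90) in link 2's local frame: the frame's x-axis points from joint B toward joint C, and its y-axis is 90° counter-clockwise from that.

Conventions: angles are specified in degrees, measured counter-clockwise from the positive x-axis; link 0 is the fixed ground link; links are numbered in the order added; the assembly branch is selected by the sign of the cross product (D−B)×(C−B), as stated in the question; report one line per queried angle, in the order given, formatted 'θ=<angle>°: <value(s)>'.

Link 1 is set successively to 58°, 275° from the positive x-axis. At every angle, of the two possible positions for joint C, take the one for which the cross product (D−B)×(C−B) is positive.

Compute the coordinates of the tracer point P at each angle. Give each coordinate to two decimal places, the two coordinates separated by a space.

A=(0,0), D=(12.00,0)
θ=58°: B = A + 2.00·(cos58°, sin58°) = (1.0598, 1.6961)
θ=58°: |BD| = 11.0709
θ=58°: circle(B,10.00) ∩ circle(D,3.00): a=9.6453, h=2.6397
θ=58°:   candidates: C₊=(10.9957,2.8269) cross=29.223; C₋=(10.1869,-2.3901) cross=-29.223
θ=58°:   branch + wants cross > 0 → take C=(10.9957,2.8269) (cross=29.223)
θ=58°: ex = (C−B)/|BC| = (0.9936,0.1131); ey = (-0.1131,0.9936)
θ=58°: P = B + -1.23·ex + 2.90·ey = (-0.4902,4.4384)
θ=275°: B = A + 2.00·(cos275°, sin275°) = (0.1743, -1.9924)
θ=275°: |BD| = 11.9924
θ=275°: circle(B,10.00) ∩ circle(D,3.00): a=9.7903, h=2.0373
θ=275°:   candidates: C₊=(9.4900,1.6432) cross=24.433; C₋=(10.1670,-2.3749) cross=-24.433
θ=275°:   branch + wants cross > 0 → take C=(9.4900,1.6432) (cross=24.433)
θ=275°: ex = (C−B)/|BC| = (0.9316,0.3636); ey = (-0.3636,0.9316)
θ=275°: P = B + -1.23·ex + 2.90·ey = (-2.0258,0.2620)

θ=58°: -0.49 4.44
θ=275°: -2.03 0.26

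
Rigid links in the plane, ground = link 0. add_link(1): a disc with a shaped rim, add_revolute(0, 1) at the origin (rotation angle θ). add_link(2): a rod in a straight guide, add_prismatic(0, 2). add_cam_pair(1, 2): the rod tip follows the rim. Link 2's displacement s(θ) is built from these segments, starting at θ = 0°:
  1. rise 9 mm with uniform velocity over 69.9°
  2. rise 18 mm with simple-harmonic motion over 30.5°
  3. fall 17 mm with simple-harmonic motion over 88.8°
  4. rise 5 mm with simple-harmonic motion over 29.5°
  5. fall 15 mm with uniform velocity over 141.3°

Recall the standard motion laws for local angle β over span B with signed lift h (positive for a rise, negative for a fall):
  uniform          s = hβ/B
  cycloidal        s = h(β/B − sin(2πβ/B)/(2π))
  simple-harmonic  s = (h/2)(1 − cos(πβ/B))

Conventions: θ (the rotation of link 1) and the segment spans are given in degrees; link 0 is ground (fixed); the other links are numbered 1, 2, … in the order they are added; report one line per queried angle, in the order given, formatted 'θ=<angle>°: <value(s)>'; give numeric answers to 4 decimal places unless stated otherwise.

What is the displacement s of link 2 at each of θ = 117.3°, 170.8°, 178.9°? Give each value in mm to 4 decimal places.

segment 1 (0° to 69.9°, uniform, h = 9) is passed completely: s = 0.0000 + (9) = 9.0000
segment 2 (69.9° to 100.4°, simple-harmonic, h = 18) is passed completely: s = 9.0000 + (18) = 27.0000
θ = 117.3° falls in segment 3 (100.4° to 189.2°, simple-harmonic, h = -17): β = 117.3 − 100.4 = 16.9°, B = 88.8°; Δs = -17/2·(1 − cos(π·0.1903)) = -1.4746; s = 27.0000 − 1.4746 = 25.5254
θ = 170.8° falls in segment 3 (100.4° to 189.2°, simple-harmonic, h = -17): β = 170.8 − 100.4 = 70.4°, B = 88.8°; Δs = -17/2·(1 − cos(π·0.7928)) = -15.2618; s = 27.0000 − 15.2618 = 11.7382
θ = 178.9° falls in segment 3 (100.4° to 189.2°, simple-harmonic, h = -17): β = 178.9 − 100.4 = 78.5°, B = 88.8°; Δs = -17/2·(1 − cos(π·0.8840)) = -16.4419; s = 27.0000 − 16.4419 = 10.5581

θ=117.3°: 25.5254
θ=170.8°: 11.7382
θ=178.9°: 10.5581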